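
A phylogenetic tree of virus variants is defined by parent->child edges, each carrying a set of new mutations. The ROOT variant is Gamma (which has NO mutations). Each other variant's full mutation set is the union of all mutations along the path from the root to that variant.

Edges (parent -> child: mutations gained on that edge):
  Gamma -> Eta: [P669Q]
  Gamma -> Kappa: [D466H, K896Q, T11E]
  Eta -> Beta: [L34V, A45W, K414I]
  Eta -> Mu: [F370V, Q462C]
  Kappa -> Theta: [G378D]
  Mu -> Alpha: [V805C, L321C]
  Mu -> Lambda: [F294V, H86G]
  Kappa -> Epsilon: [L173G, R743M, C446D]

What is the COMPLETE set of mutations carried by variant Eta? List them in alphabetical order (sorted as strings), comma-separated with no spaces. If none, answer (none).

Answer: P669Q

Derivation:
At Gamma: gained [] -> total []
At Eta: gained ['P669Q'] -> total ['P669Q']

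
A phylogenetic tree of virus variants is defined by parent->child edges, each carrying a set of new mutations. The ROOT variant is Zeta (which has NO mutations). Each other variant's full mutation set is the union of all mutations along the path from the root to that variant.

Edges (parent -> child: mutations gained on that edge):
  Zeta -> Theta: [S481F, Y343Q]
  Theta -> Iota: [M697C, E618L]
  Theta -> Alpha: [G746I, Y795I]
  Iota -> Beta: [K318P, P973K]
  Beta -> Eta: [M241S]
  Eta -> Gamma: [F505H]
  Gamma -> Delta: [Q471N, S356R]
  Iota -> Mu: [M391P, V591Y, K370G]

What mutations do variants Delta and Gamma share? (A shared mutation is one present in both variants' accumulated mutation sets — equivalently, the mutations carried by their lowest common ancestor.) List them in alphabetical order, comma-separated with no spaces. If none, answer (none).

Accumulating mutations along path to Delta:
  At Zeta: gained [] -> total []
  At Theta: gained ['S481F', 'Y343Q'] -> total ['S481F', 'Y343Q']
  At Iota: gained ['M697C', 'E618L'] -> total ['E618L', 'M697C', 'S481F', 'Y343Q']
  At Beta: gained ['K318P', 'P973K'] -> total ['E618L', 'K318P', 'M697C', 'P973K', 'S481F', 'Y343Q']
  At Eta: gained ['M241S'] -> total ['E618L', 'K318P', 'M241S', 'M697C', 'P973K', 'S481F', 'Y343Q']
  At Gamma: gained ['F505H'] -> total ['E618L', 'F505H', 'K318P', 'M241S', 'M697C', 'P973K', 'S481F', 'Y343Q']
  At Delta: gained ['Q471N', 'S356R'] -> total ['E618L', 'F505H', 'K318P', 'M241S', 'M697C', 'P973K', 'Q471N', 'S356R', 'S481F', 'Y343Q']
Mutations(Delta) = ['E618L', 'F505H', 'K318P', 'M241S', 'M697C', 'P973K', 'Q471N', 'S356R', 'S481F', 'Y343Q']
Accumulating mutations along path to Gamma:
  At Zeta: gained [] -> total []
  At Theta: gained ['S481F', 'Y343Q'] -> total ['S481F', 'Y343Q']
  At Iota: gained ['M697C', 'E618L'] -> total ['E618L', 'M697C', 'S481F', 'Y343Q']
  At Beta: gained ['K318P', 'P973K'] -> total ['E618L', 'K318P', 'M697C', 'P973K', 'S481F', 'Y343Q']
  At Eta: gained ['M241S'] -> total ['E618L', 'K318P', 'M241S', 'M697C', 'P973K', 'S481F', 'Y343Q']
  At Gamma: gained ['F505H'] -> total ['E618L', 'F505H', 'K318P', 'M241S', 'M697C', 'P973K', 'S481F', 'Y343Q']
Mutations(Gamma) = ['E618L', 'F505H', 'K318P', 'M241S', 'M697C', 'P973K', 'S481F', 'Y343Q']
Intersection: ['E618L', 'F505H', 'K318P', 'M241S', 'M697C', 'P973K', 'Q471N', 'S356R', 'S481F', 'Y343Q'] ∩ ['E618L', 'F505H', 'K318P', 'M241S', 'M697C', 'P973K', 'S481F', 'Y343Q'] = ['E618L', 'F505H', 'K318P', 'M241S', 'M697C', 'P973K', 'S481F', 'Y343Q']

Answer: E618L,F505H,K318P,M241S,M697C,P973K,S481F,Y343Q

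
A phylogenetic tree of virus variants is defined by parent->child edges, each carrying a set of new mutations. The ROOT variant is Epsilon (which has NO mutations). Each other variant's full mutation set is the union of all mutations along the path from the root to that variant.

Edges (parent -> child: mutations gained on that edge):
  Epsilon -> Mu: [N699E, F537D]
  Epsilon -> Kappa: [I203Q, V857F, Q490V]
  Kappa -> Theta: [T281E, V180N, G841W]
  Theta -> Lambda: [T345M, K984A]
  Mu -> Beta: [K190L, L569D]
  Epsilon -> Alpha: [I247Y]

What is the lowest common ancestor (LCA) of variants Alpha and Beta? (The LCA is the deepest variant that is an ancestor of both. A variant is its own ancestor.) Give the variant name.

Answer: Epsilon

Derivation:
Path from root to Alpha: Epsilon -> Alpha
  ancestors of Alpha: {Epsilon, Alpha}
Path from root to Beta: Epsilon -> Mu -> Beta
  ancestors of Beta: {Epsilon, Mu, Beta}
Common ancestors: {Epsilon}
Walk up from Beta: Beta (not in ancestors of Alpha), Mu (not in ancestors of Alpha), Epsilon (in ancestors of Alpha)
Deepest common ancestor (LCA) = Epsilon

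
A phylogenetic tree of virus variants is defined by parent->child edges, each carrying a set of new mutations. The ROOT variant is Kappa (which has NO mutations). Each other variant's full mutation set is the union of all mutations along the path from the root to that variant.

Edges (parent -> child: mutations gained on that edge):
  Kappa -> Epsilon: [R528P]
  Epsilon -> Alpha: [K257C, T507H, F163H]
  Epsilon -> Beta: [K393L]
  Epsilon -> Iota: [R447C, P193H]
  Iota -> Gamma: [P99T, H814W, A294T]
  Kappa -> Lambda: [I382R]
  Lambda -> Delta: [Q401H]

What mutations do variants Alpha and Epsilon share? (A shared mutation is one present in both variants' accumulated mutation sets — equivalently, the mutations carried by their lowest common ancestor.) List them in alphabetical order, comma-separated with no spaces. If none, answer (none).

Accumulating mutations along path to Alpha:
  At Kappa: gained [] -> total []
  At Epsilon: gained ['R528P'] -> total ['R528P']
  At Alpha: gained ['K257C', 'T507H', 'F163H'] -> total ['F163H', 'K257C', 'R528P', 'T507H']
Mutations(Alpha) = ['F163H', 'K257C', 'R528P', 'T507H']
Accumulating mutations along path to Epsilon:
  At Kappa: gained [] -> total []
  At Epsilon: gained ['R528P'] -> total ['R528P']
Mutations(Epsilon) = ['R528P']
Intersection: ['F163H', 'K257C', 'R528P', 'T507H'] ∩ ['R528P'] = ['R528P']

Answer: R528P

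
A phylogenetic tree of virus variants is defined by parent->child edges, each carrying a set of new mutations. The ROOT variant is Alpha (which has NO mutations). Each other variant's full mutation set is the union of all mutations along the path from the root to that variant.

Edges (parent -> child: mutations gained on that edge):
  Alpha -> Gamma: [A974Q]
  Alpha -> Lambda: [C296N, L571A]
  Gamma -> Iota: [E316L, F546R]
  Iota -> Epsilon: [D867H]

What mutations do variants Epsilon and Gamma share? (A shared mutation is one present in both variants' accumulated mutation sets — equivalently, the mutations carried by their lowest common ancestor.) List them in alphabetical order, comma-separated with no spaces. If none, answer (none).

Answer: A974Q

Derivation:
Accumulating mutations along path to Epsilon:
  At Alpha: gained [] -> total []
  At Gamma: gained ['A974Q'] -> total ['A974Q']
  At Iota: gained ['E316L', 'F546R'] -> total ['A974Q', 'E316L', 'F546R']
  At Epsilon: gained ['D867H'] -> total ['A974Q', 'D867H', 'E316L', 'F546R']
Mutations(Epsilon) = ['A974Q', 'D867H', 'E316L', 'F546R']
Accumulating mutations along path to Gamma:
  At Alpha: gained [] -> total []
  At Gamma: gained ['A974Q'] -> total ['A974Q']
Mutations(Gamma) = ['A974Q']
Intersection: ['A974Q', 'D867H', 'E316L', 'F546R'] ∩ ['A974Q'] = ['A974Q']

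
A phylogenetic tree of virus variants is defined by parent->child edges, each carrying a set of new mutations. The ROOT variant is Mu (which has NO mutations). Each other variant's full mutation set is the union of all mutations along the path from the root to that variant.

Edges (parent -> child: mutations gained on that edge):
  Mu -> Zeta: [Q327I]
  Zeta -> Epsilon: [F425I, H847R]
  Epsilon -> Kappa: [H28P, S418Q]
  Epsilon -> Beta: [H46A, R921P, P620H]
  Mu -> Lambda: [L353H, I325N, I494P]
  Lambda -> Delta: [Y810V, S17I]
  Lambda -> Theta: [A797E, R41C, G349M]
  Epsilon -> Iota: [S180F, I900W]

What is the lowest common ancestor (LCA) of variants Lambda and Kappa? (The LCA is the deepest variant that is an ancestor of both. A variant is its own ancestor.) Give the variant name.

Answer: Mu

Derivation:
Path from root to Lambda: Mu -> Lambda
  ancestors of Lambda: {Mu, Lambda}
Path from root to Kappa: Mu -> Zeta -> Epsilon -> Kappa
  ancestors of Kappa: {Mu, Zeta, Epsilon, Kappa}
Common ancestors: {Mu}
Walk up from Kappa: Kappa (not in ancestors of Lambda), Epsilon (not in ancestors of Lambda), Zeta (not in ancestors of Lambda), Mu (in ancestors of Lambda)
Deepest common ancestor (LCA) = Mu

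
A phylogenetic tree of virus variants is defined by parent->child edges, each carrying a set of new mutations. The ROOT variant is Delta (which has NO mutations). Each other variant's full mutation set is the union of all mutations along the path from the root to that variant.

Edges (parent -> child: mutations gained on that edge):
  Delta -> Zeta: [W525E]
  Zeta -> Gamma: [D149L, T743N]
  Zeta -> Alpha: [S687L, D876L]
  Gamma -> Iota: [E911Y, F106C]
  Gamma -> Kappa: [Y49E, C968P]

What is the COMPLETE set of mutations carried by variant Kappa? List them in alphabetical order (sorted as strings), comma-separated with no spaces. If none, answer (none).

Answer: C968P,D149L,T743N,W525E,Y49E

Derivation:
At Delta: gained [] -> total []
At Zeta: gained ['W525E'] -> total ['W525E']
At Gamma: gained ['D149L', 'T743N'] -> total ['D149L', 'T743N', 'W525E']
At Kappa: gained ['Y49E', 'C968P'] -> total ['C968P', 'D149L', 'T743N', 'W525E', 'Y49E']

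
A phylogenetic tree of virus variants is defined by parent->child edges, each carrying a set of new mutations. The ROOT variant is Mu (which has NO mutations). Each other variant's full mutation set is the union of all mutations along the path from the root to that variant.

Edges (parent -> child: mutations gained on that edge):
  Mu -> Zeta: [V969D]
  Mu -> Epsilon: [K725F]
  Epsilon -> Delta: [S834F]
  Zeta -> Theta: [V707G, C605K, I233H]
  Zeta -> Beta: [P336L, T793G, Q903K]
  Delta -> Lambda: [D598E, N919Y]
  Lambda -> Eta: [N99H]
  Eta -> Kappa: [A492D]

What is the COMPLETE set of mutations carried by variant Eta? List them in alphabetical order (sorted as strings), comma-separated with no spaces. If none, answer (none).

Answer: D598E,K725F,N919Y,N99H,S834F

Derivation:
At Mu: gained [] -> total []
At Epsilon: gained ['K725F'] -> total ['K725F']
At Delta: gained ['S834F'] -> total ['K725F', 'S834F']
At Lambda: gained ['D598E', 'N919Y'] -> total ['D598E', 'K725F', 'N919Y', 'S834F']
At Eta: gained ['N99H'] -> total ['D598E', 'K725F', 'N919Y', 'N99H', 'S834F']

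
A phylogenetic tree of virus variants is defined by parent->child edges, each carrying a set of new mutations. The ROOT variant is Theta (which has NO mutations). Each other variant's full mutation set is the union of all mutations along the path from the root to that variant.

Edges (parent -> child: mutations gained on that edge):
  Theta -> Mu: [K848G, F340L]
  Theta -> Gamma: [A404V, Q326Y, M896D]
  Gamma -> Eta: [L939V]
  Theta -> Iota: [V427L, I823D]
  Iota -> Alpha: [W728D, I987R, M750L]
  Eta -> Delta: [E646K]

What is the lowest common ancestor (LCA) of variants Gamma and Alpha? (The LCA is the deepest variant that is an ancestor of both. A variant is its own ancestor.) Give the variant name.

Path from root to Gamma: Theta -> Gamma
  ancestors of Gamma: {Theta, Gamma}
Path from root to Alpha: Theta -> Iota -> Alpha
  ancestors of Alpha: {Theta, Iota, Alpha}
Common ancestors: {Theta}
Walk up from Alpha: Alpha (not in ancestors of Gamma), Iota (not in ancestors of Gamma), Theta (in ancestors of Gamma)
Deepest common ancestor (LCA) = Theta

Answer: Theta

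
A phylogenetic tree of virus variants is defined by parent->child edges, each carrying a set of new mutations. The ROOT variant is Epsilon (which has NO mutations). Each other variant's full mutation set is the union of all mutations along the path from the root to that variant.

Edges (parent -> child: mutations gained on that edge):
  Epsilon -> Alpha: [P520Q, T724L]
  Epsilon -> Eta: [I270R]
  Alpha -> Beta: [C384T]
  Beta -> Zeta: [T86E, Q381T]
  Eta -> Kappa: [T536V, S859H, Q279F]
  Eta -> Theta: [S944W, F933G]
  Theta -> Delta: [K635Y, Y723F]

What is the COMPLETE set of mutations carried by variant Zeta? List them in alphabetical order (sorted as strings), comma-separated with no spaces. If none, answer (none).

At Epsilon: gained [] -> total []
At Alpha: gained ['P520Q', 'T724L'] -> total ['P520Q', 'T724L']
At Beta: gained ['C384T'] -> total ['C384T', 'P520Q', 'T724L']
At Zeta: gained ['T86E', 'Q381T'] -> total ['C384T', 'P520Q', 'Q381T', 'T724L', 'T86E']

Answer: C384T,P520Q,Q381T,T724L,T86E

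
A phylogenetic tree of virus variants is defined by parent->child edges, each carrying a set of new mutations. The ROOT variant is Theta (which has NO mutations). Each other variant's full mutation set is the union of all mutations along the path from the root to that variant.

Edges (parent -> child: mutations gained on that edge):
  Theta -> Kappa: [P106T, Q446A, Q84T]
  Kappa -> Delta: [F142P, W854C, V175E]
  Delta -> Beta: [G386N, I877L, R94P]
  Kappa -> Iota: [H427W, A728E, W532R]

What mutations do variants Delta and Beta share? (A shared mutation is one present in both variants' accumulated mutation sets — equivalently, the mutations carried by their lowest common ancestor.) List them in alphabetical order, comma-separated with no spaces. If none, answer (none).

Answer: F142P,P106T,Q446A,Q84T,V175E,W854C

Derivation:
Accumulating mutations along path to Delta:
  At Theta: gained [] -> total []
  At Kappa: gained ['P106T', 'Q446A', 'Q84T'] -> total ['P106T', 'Q446A', 'Q84T']
  At Delta: gained ['F142P', 'W854C', 'V175E'] -> total ['F142P', 'P106T', 'Q446A', 'Q84T', 'V175E', 'W854C']
Mutations(Delta) = ['F142P', 'P106T', 'Q446A', 'Q84T', 'V175E', 'W854C']
Accumulating mutations along path to Beta:
  At Theta: gained [] -> total []
  At Kappa: gained ['P106T', 'Q446A', 'Q84T'] -> total ['P106T', 'Q446A', 'Q84T']
  At Delta: gained ['F142P', 'W854C', 'V175E'] -> total ['F142P', 'P106T', 'Q446A', 'Q84T', 'V175E', 'W854C']
  At Beta: gained ['G386N', 'I877L', 'R94P'] -> total ['F142P', 'G386N', 'I877L', 'P106T', 'Q446A', 'Q84T', 'R94P', 'V175E', 'W854C']
Mutations(Beta) = ['F142P', 'G386N', 'I877L', 'P106T', 'Q446A', 'Q84T', 'R94P', 'V175E', 'W854C']
Intersection: ['F142P', 'P106T', 'Q446A', 'Q84T', 'V175E', 'W854C'] ∩ ['F142P', 'G386N', 'I877L', 'P106T', 'Q446A', 'Q84T', 'R94P', 'V175E', 'W854C'] = ['F142P', 'P106T', 'Q446A', 'Q84T', 'V175E', 'W854C']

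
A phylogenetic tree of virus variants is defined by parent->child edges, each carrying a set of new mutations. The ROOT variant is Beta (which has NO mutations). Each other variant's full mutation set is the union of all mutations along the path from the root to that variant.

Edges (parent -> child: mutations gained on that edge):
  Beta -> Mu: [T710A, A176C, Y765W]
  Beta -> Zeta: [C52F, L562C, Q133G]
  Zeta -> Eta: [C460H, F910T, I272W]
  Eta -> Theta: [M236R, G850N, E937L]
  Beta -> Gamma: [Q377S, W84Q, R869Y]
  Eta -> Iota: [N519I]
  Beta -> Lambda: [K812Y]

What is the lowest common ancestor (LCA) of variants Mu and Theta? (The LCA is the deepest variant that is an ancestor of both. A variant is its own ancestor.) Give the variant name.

Path from root to Mu: Beta -> Mu
  ancestors of Mu: {Beta, Mu}
Path from root to Theta: Beta -> Zeta -> Eta -> Theta
  ancestors of Theta: {Beta, Zeta, Eta, Theta}
Common ancestors: {Beta}
Walk up from Theta: Theta (not in ancestors of Mu), Eta (not in ancestors of Mu), Zeta (not in ancestors of Mu), Beta (in ancestors of Mu)
Deepest common ancestor (LCA) = Beta

Answer: Beta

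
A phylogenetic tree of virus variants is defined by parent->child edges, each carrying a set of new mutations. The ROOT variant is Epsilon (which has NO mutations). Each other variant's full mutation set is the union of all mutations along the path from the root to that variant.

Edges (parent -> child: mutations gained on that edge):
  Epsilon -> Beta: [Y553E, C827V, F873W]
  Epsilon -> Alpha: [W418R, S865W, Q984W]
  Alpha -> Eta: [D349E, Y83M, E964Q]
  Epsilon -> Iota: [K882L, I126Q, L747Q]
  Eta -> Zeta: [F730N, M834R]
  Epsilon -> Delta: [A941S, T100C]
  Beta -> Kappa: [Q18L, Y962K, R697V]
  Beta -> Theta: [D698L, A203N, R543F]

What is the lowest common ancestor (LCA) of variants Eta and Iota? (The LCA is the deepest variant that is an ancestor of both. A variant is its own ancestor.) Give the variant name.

Path from root to Eta: Epsilon -> Alpha -> Eta
  ancestors of Eta: {Epsilon, Alpha, Eta}
Path from root to Iota: Epsilon -> Iota
  ancestors of Iota: {Epsilon, Iota}
Common ancestors: {Epsilon}
Walk up from Iota: Iota (not in ancestors of Eta), Epsilon (in ancestors of Eta)
Deepest common ancestor (LCA) = Epsilon

Answer: Epsilon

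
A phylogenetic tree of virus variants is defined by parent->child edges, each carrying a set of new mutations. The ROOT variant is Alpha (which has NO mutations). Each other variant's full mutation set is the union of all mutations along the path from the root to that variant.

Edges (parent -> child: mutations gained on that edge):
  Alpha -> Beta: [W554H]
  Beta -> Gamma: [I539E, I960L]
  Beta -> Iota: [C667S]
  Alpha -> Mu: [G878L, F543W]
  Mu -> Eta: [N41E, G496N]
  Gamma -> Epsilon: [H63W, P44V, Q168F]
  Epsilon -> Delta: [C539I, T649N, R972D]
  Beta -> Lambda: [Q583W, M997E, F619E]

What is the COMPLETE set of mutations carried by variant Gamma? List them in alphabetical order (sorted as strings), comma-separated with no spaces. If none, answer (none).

At Alpha: gained [] -> total []
At Beta: gained ['W554H'] -> total ['W554H']
At Gamma: gained ['I539E', 'I960L'] -> total ['I539E', 'I960L', 'W554H']

Answer: I539E,I960L,W554H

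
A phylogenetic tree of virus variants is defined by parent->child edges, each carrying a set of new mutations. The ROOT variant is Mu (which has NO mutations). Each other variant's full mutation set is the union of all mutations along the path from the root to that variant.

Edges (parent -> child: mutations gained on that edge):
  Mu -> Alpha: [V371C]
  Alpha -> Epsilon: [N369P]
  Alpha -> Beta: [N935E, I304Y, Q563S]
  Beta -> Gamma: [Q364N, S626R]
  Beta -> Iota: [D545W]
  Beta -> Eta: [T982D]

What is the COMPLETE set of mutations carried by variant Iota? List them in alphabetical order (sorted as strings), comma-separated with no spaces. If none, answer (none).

At Mu: gained [] -> total []
At Alpha: gained ['V371C'] -> total ['V371C']
At Beta: gained ['N935E', 'I304Y', 'Q563S'] -> total ['I304Y', 'N935E', 'Q563S', 'V371C']
At Iota: gained ['D545W'] -> total ['D545W', 'I304Y', 'N935E', 'Q563S', 'V371C']

Answer: D545W,I304Y,N935E,Q563S,V371C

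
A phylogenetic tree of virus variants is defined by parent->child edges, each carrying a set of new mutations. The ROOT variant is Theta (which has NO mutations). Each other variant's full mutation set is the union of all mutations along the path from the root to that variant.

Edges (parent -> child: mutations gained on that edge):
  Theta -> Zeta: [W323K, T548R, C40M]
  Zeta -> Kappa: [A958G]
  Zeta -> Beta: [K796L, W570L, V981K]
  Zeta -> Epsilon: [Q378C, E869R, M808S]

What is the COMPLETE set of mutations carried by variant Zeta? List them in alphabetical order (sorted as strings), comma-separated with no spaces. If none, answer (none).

At Theta: gained [] -> total []
At Zeta: gained ['W323K', 'T548R', 'C40M'] -> total ['C40M', 'T548R', 'W323K']

Answer: C40M,T548R,W323K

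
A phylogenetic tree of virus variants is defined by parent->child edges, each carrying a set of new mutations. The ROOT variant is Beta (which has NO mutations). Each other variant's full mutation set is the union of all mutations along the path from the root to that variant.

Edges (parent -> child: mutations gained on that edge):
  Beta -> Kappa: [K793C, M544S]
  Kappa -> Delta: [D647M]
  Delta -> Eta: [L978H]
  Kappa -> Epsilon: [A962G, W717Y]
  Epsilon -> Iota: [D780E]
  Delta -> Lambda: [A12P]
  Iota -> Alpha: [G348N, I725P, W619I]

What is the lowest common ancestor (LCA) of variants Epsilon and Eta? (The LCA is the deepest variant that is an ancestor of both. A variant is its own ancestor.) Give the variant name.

Answer: Kappa

Derivation:
Path from root to Epsilon: Beta -> Kappa -> Epsilon
  ancestors of Epsilon: {Beta, Kappa, Epsilon}
Path from root to Eta: Beta -> Kappa -> Delta -> Eta
  ancestors of Eta: {Beta, Kappa, Delta, Eta}
Common ancestors: {Beta, Kappa}
Walk up from Eta: Eta (not in ancestors of Epsilon), Delta (not in ancestors of Epsilon), Kappa (in ancestors of Epsilon), Beta (in ancestors of Epsilon)
Deepest common ancestor (LCA) = Kappa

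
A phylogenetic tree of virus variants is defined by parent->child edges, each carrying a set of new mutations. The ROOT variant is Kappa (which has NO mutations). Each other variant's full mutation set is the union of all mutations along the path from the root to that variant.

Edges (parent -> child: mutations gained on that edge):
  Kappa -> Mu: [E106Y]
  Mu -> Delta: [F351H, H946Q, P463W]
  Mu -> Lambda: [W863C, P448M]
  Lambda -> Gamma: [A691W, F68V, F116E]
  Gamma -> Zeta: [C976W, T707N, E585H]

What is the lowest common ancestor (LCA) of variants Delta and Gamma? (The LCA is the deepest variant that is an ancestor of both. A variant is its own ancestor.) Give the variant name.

Answer: Mu

Derivation:
Path from root to Delta: Kappa -> Mu -> Delta
  ancestors of Delta: {Kappa, Mu, Delta}
Path from root to Gamma: Kappa -> Mu -> Lambda -> Gamma
  ancestors of Gamma: {Kappa, Mu, Lambda, Gamma}
Common ancestors: {Kappa, Mu}
Walk up from Gamma: Gamma (not in ancestors of Delta), Lambda (not in ancestors of Delta), Mu (in ancestors of Delta), Kappa (in ancestors of Delta)
Deepest common ancestor (LCA) = Mu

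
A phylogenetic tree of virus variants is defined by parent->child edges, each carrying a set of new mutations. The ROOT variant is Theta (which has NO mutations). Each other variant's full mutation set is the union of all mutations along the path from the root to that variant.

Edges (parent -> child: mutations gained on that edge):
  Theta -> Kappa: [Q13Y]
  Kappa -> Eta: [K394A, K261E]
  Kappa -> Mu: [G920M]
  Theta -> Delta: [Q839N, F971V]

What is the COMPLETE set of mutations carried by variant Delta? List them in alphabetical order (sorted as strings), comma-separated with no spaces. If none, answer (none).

Answer: F971V,Q839N

Derivation:
At Theta: gained [] -> total []
At Delta: gained ['Q839N', 'F971V'] -> total ['F971V', 'Q839N']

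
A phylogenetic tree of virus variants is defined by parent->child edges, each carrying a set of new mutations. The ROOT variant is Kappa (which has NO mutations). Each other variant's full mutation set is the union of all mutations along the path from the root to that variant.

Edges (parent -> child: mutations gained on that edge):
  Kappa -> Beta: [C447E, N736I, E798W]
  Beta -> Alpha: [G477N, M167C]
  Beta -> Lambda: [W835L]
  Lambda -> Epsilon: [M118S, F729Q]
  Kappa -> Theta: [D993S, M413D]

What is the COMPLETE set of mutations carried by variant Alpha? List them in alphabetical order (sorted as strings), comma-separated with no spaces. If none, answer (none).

Answer: C447E,E798W,G477N,M167C,N736I

Derivation:
At Kappa: gained [] -> total []
At Beta: gained ['C447E', 'N736I', 'E798W'] -> total ['C447E', 'E798W', 'N736I']
At Alpha: gained ['G477N', 'M167C'] -> total ['C447E', 'E798W', 'G477N', 'M167C', 'N736I']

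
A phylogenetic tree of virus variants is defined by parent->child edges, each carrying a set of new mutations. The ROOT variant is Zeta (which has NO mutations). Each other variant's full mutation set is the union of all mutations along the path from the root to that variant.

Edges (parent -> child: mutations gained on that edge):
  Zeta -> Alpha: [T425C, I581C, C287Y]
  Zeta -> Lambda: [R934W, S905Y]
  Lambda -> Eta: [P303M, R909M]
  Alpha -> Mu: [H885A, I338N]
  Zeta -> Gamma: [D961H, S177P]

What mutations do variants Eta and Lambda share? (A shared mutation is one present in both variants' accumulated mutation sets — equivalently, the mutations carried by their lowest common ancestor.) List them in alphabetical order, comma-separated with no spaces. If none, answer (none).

Accumulating mutations along path to Eta:
  At Zeta: gained [] -> total []
  At Lambda: gained ['R934W', 'S905Y'] -> total ['R934W', 'S905Y']
  At Eta: gained ['P303M', 'R909M'] -> total ['P303M', 'R909M', 'R934W', 'S905Y']
Mutations(Eta) = ['P303M', 'R909M', 'R934W', 'S905Y']
Accumulating mutations along path to Lambda:
  At Zeta: gained [] -> total []
  At Lambda: gained ['R934W', 'S905Y'] -> total ['R934W', 'S905Y']
Mutations(Lambda) = ['R934W', 'S905Y']
Intersection: ['P303M', 'R909M', 'R934W', 'S905Y'] ∩ ['R934W', 'S905Y'] = ['R934W', 'S905Y']

Answer: R934W,S905Y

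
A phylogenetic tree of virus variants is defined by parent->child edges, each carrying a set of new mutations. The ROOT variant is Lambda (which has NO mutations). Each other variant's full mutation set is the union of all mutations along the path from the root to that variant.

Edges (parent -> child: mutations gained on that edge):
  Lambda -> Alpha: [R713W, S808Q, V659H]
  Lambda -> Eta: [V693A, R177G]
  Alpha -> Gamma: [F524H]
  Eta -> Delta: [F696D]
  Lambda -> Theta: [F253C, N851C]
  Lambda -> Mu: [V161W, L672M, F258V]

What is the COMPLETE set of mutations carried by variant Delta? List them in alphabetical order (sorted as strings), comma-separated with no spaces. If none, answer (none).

Answer: F696D,R177G,V693A

Derivation:
At Lambda: gained [] -> total []
At Eta: gained ['V693A', 'R177G'] -> total ['R177G', 'V693A']
At Delta: gained ['F696D'] -> total ['F696D', 'R177G', 'V693A']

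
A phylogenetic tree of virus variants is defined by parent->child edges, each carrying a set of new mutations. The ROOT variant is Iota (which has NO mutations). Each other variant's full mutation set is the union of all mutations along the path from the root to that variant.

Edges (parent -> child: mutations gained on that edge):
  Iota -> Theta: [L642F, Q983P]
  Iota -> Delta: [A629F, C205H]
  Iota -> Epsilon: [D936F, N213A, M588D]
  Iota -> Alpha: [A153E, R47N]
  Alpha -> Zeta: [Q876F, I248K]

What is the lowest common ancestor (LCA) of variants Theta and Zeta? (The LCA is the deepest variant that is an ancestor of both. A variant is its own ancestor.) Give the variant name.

Answer: Iota

Derivation:
Path from root to Theta: Iota -> Theta
  ancestors of Theta: {Iota, Theta}
Path from root to Zeta: Iota -> Alpha -> Zeta
  ancestors of Zeta: {Iota, Alpha, Zeta}
Common ancestors: {Iota}
Walk up from Zeta: Zeta (not in ancestors of Theta), Alpha (not in ancestors of Theta), Iota (in ancestors of Theta)
Deepest common ancestor (LCA) = Iota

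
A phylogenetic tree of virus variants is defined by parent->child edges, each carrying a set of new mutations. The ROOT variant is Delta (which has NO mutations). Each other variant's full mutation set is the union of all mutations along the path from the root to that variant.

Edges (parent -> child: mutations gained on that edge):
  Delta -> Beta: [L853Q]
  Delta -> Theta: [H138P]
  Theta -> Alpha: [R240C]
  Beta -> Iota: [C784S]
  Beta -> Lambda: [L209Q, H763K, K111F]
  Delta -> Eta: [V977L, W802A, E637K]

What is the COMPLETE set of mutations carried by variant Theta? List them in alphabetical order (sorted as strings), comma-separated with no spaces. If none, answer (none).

At Delta: gained [] -> total []
At Theta: gained ['H138P'] -> total ['H138P']

Answer: H138P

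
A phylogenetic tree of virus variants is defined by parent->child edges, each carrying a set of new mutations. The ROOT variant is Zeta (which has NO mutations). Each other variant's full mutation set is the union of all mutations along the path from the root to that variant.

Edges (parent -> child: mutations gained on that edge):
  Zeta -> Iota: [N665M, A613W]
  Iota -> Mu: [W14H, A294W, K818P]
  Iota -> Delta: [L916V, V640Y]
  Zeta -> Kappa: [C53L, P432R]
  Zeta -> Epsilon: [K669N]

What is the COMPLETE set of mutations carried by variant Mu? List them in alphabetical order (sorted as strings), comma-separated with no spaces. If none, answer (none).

Answer: A294W,A613W,K818P,N665M,W14H

Derivation:
At Zeta: gained [] -> total []
At Iota: gained ['N665M', 'A613W'] -> total ['A613W', 'N665M']
At Mu: gained ['W14H', 'A294W', 'K818P'] -> total ['A294W', 'A613W', 'K818P', 'N665M', 'W14H']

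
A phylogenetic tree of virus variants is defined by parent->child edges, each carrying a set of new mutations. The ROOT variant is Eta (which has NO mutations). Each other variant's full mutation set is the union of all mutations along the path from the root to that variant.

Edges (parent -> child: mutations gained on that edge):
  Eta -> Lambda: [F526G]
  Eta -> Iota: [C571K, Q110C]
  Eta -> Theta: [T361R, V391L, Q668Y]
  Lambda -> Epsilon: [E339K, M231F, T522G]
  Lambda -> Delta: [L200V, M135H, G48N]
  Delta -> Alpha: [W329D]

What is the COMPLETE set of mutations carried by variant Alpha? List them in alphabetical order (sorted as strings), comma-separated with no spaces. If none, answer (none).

At Eta: gained [] -> total []
At Lambda: gained ['F526G'] -> total ['F526G']
At Delta: gained ['L200V', 'M135H', 'G48N'] -> total ['F526G', 'G48N', 'L200V', 'M135H']
At Alpha: gained ['W329D'] -> total ['F526G', 'G48N', 'L200V', 'M135H', 'W329D']

Answer: F526G,G48N,L200V,M135H,W329D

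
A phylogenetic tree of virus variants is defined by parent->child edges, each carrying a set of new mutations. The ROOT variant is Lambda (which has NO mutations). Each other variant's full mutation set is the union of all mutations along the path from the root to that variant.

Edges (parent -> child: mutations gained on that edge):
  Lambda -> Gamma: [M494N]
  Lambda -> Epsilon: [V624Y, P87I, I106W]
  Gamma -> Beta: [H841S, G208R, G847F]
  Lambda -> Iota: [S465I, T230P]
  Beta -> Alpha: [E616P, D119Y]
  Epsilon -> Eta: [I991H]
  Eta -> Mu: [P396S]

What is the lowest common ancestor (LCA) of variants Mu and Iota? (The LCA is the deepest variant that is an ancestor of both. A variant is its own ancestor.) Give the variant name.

Answer: Lambda

Derivation:
Path from root to Mu: Lambda -> Epsilon -> Eta -> Mu
  ancestors of Mu: {Lambda, Epsilon, Eta, Mu}
Path from root to Iota: Lambda -> Iota
  ancestors of Iota: {Lambda, Iota}
Common ancestors: {Lambda}
Walk up from Iota: Iota (not in ancestors of Mu), Lambda (in ancestors of Mu)
Deepest common ancestor (LCA) = Lambda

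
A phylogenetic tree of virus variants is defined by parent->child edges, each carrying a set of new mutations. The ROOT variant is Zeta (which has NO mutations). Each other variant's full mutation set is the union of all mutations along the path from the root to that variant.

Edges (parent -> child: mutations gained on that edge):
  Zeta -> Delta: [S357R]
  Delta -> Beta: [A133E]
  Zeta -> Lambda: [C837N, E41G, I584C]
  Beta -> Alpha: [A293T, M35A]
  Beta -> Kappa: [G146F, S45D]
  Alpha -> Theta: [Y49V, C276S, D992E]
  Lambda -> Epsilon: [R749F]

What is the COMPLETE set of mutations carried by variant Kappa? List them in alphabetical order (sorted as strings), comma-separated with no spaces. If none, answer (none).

Answer: A133E,G146F,S357R,S45D

Derivation:
At Zeta: gained [] -> total []
At Delta: gained ['S357R'] -> total ['S357R']
At Beta: gained ['A133E'] -> total ['A133E', 'S357R']
At Kappa: gained ['G146F', 'S45D'] -> total ['A133E', 'G146F', 'S357R', 'S45D']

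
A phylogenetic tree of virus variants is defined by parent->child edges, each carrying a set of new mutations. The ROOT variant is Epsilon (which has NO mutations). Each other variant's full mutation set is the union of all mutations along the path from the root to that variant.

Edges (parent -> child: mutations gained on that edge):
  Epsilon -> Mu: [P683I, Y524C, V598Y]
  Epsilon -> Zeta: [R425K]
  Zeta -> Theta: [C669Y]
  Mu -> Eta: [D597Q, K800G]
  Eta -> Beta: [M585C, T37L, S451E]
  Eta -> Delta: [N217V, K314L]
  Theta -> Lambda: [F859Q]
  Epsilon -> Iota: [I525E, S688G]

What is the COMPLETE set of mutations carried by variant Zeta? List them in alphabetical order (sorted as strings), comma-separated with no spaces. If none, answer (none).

At Epsilon: gained [] -> total []
At Zeta: gained ['R425K'] -> total ['R425K']

Answer: R425K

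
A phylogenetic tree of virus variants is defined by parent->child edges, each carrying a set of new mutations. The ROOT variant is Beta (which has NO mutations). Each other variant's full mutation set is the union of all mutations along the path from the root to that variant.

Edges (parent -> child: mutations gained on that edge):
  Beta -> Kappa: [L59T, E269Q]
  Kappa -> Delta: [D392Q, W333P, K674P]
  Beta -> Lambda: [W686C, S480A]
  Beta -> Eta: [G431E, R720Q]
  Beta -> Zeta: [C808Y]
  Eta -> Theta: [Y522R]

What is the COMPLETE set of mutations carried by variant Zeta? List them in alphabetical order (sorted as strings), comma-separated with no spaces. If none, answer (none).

Answer: C808Y

Derivation:
At Beta: gained [] -> total []
At Zeta: gained ['C808Y'] -> total ['C808Y']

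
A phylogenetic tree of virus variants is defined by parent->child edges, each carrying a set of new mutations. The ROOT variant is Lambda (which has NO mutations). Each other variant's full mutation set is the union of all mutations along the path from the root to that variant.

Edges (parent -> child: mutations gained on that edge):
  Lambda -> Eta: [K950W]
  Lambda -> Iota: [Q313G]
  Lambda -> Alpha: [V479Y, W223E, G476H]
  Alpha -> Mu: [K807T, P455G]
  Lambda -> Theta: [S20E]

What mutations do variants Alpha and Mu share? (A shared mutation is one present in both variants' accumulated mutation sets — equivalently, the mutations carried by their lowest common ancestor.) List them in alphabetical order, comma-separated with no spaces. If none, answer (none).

Answer: G476H,V479Y,W223E

Derivation:
Accumulating mutations along path to Alpha:
  At Lambda: gained [] -> total []
  At Alpha: gained ['V479Y', 'W223E', 'G476H'] -> total ['G476H', 'V479Y', 'W223E']
Mutations(Alpha) = ['G476H', 'V479Y', 'W223E']
Accumulating mutations along path to Mu:
  At Lambda: gained [] -> total []
  At Alpha: gained ['V479Y', 'W223E', 'G476H'] -> total ['G476H', 'V479Y', 'W223E']
  At Mu: gained ['K807T', 'P455G'] -> total ['G476H', 'K807T', 'P455G', 'V479Y', 'W223E']
Mutations(Mu) = ['G476H', 'K807T', 'P455G', 'V479Y', 'W223E']
Intersection: ['G476H', 'V479Y', 'W223E'] ∩ ['G476H', 'K807T', 'P455G', 'V479Y', 'W223E'] = ['G476H', 'V479Y', 'W223E']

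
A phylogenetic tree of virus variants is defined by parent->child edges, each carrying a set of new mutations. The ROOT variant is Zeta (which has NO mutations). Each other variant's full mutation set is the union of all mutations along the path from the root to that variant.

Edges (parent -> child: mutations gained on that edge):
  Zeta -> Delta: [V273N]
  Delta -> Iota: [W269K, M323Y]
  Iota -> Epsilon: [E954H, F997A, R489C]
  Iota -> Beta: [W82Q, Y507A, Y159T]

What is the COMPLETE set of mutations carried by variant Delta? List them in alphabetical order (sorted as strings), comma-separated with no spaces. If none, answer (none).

At Zeta: gained [] -> total []
At Delta: gained ['V273N'] -> total ['V273N']

Answer: V273N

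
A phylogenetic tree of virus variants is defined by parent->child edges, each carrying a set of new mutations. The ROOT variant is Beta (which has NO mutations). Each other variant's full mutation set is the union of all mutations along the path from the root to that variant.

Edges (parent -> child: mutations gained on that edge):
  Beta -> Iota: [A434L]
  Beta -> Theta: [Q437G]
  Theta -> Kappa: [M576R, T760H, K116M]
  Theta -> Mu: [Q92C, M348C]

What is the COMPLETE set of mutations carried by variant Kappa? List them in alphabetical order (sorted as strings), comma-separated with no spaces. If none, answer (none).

Answer: K116M,M576R,Q437G,T760H

Derivation:
At Beta: gained [] -> total []
At Theta: gained ['Q437G'] -> total ['Q437G']
At Kappa: gained ['M576R', 'T760H', 'K116M'] -> total ['K116M', 'M576R', 'Q437G', 'T760H']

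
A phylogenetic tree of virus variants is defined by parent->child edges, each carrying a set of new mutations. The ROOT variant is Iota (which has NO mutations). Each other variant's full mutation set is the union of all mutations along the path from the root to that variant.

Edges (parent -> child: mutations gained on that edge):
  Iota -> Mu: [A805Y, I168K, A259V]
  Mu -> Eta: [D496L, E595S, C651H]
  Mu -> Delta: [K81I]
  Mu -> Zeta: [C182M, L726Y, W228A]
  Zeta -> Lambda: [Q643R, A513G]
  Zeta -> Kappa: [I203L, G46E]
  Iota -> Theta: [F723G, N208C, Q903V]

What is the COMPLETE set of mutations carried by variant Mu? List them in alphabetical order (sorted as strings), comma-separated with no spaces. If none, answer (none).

Answer: A259V,A805Y,I168K

Derivation:
At Iota: gained [] -> total []
At Mu: gained ['A805Y', 'I168K', 'A259V'] -> total ['A259V', 'A805Y', 'I168K']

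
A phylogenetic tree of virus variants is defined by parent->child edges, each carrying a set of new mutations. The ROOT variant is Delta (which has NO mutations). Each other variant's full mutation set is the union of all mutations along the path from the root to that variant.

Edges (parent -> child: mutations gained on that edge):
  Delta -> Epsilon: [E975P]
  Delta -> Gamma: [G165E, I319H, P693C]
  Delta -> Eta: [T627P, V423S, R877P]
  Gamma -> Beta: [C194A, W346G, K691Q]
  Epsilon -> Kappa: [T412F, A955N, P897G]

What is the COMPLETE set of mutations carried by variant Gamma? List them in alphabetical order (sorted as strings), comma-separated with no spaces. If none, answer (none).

At Delta: gained [] -> total []
At Gamma: gained ['G165E', 'I319H', 'P693C'] -> total ['G165E', 'I319H', 'P693C']

Answer: G165E,I319H,P693C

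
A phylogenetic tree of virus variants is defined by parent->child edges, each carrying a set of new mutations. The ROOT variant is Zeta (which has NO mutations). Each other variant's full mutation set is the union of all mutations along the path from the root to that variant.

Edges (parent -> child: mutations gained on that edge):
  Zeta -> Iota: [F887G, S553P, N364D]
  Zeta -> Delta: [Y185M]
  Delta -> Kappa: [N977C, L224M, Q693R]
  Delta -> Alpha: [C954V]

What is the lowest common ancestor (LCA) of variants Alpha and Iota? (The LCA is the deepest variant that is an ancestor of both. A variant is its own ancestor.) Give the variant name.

Answer: Zeta

Derivation:
Path from root to Alpha: Zeta -> Delta -> Alpha
  ancestors of Alpha: {Zeta, Delta, Alpha}
Path from root to Iota: Zeta -> Iota
  ancestors of Iota: {Zeta, Iota}
Common ancestors: {Zeta}
Walk up from Iota: Iota (not in ancestors of Alpha), Zeta (in ancestors of Alpha)
Deepest common ancestor (LCA) = Zeta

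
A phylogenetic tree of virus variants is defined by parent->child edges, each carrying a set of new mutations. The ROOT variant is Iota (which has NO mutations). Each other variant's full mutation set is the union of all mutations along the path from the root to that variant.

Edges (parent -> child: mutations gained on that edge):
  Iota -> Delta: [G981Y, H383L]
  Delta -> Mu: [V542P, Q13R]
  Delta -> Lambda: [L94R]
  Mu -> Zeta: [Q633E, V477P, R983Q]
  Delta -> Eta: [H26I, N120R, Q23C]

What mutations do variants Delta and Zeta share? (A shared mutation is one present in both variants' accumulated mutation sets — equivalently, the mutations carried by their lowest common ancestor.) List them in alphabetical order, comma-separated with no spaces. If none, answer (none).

Accumulating mutations along path to Delta:
  At Iota: gained [] -> total []
  At Delta: gained ['G981Y', 'H383L'] -> total ['G981Y', 'H383L']
Mutations(Delta) = ['G981Y', 'H383L']
Accumulating mutations along path to Zeta:
  At Iota: gained [] -> total []
  At Delta: gained ['G981Y', 'H383L'] -> total ['G981Y', 'H383L']
  At Mu: gained ['V542P', 'Q13R'] -> total ['G981Y', 'H383L', 'Q13R', 'V542P']
  At Zeta: gained ['Q633E', 'V477P', 'R983Q'] -> total ['G981Y', 'H383L', 'Q13R', 'Q633E', 'R983Q', 'V477P', 'V542P']
Mutations(Zeta) = ['G981Y', 'H383L', 'Q13R', 'Q633E', 'R983Q', 'V477P', 'V542P']
Intersection: ['G981Y', 'H383L'] ∩ ['G981Y', 'H383L', 'Q13R', 'Q633E', 'R983Q', 'V477P', 'V542P'] = ['G981Y', 'H383L']

Answer: G981Y,H383L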